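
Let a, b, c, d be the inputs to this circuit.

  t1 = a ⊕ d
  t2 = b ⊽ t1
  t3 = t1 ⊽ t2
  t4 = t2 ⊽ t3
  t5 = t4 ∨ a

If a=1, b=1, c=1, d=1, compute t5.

1

t1 = 1 ⊕ 1 = 0
t2 = 1 ⊽ 0 = 0
t3 = 0 ⊽ 0 = 1
t4 = 0 ⊽ 1 = 0
t5 = 0 ∨ 1 = 1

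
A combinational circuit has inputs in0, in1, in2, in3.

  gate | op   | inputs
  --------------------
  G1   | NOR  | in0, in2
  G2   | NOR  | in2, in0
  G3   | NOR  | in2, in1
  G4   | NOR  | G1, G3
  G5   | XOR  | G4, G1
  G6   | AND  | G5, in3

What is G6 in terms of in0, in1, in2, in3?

G1 = in0 NOR in2
G3 = in2 NOR in1
G4 = G1 NOR G3 = (in0 NOR in2) NOR (in2 NOR in1)
G5 = G4 XOR G1 = ((in0 NOR in2) NOR (in2 NOR in1)) XOR (in0 NOR in2)
G6 = G5 AND in3 = (((in0 NOR in2) NOR (in2 NOR in1)) XOR (in0 NOR in2)) AND in3

(((in0 NOR in2) NOR (in2 NOR in1)) XOR (in0 NOR in2)) AND in3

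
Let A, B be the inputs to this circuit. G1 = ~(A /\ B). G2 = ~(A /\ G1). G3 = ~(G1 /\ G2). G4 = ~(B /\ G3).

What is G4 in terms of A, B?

~(B /\ (~((~(A /\ B)) /\ (~(A /\ (~(A /\ B)))))))

G1 = ~(A /\ B)
G2 = ~(A /\ G1) = ~(A /\ (~(A /\ B)))
G3 = ~(G1 /\ G2) = ~((~(A /\ B)) /\ (~(A /\ (~(A /\ B)))))
G4 = ~(B /\ G3) = ~(B /\ (~((~(A /\ B)) /\ (~(A /\ (~(A /\ B)))))))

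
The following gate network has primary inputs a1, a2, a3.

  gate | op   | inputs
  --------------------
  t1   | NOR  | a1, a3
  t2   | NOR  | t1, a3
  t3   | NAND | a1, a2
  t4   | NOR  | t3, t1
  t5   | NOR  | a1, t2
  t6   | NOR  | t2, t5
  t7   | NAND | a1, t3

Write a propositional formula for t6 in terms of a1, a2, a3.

((a1 NOR a3) NOR a3) NOR (a1 NOR ((a1 NOR a3) NOR a3))

t1 = a1 NOR a3
t2 = t1 NOR a3 = (a1 NOR a3) NOR a3
t5 = a1 NOR t2 = a1 NOR ((a1 NOR a3) NOR a3)
t6 = t2 NOR t5 = ((a1 NOR a3) NOR a3) NOR (a1 NOR ((a1 NOR a3) NOR a3))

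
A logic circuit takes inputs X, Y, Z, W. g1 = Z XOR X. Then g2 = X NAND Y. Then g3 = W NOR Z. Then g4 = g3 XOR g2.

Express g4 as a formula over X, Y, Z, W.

g2 = X NAND Y
g3 = W NOR Z
g4 = g3 XOR g2 = (W NOR Z) XOR (X NAND Y)

(W NOR Z) XOR (X NAND Y)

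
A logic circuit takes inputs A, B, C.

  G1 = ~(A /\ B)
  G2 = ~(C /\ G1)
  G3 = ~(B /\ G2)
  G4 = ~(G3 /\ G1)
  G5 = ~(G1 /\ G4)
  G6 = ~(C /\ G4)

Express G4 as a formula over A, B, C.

~((~(B /\ (~(C /\ (~(A /\ B)))))) /\ (~(A /\ B)))

G1 = ~(A /\ B)
G2 = ~(C /\ G1) = ~(C /\ (~(A /\ B)))
G3 = ~(B /\ G2) = ~(B /\ (~(C /\ (~(A /\ B)))))
G4 = ~(G3 /\ G1) = ~((~(B /\ (~(C /\ (~(A /\ B)))))) /\ (~(A /\ B)))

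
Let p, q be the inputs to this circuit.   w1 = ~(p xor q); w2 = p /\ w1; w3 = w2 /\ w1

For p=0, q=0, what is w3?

w1 = ~(0 xor 0) = 1
w2 = 0 /\ 1 = 0
w3 = 0 /\ 1 = 0

0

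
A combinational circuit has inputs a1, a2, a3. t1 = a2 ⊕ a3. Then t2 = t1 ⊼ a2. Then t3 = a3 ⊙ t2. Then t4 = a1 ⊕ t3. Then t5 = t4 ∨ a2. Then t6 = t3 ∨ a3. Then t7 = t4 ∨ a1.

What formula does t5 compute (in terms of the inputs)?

t1 = a2 ⊕ a3
t2 = t1 ⊼ a2 = (a2 ⊕ a3) ⊼ a2
t3 = a3 ⊙ t2 = a3 ⊙ ((a2 ⊕ a3) ⊼ a2)
t4 = a1 ⊕ t3 = a1 ⊕ (a3 ⊙ ((a2 ⊕ a3) ⊼ a2))
t5 = t4 ∨ a2 = (a1 ⊕ (a3 ⊙ ((a2 ⊕ a3) ⊼ a2))) ∨ a2

(a1 ⊕ (a3 ⊙ ((a2 ⊕ a3) ⊼ a2))) ∨ a2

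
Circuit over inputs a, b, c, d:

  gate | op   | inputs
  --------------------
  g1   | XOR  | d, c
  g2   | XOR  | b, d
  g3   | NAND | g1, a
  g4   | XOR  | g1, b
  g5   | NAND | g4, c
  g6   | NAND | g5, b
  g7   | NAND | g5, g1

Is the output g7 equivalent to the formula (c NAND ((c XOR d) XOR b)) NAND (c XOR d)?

Yes

g1 = d XOR c
g4 = g1 XOR b = (d XOR c) XOR b
g5 = g4 NAND c = ((d XOR c) XOR b) NAND c
g7 = g5 NAND g1 = (((d XOR c) XOR b) NAND c) NAND (d XOR c)
At a=0, b=0, c=0, d=1: circuit gives 0, formula gives 0.
At a=0, b=0, c=0, d=0: circuit gives 1, formula gives 1.
Agrees on all 16 inputs.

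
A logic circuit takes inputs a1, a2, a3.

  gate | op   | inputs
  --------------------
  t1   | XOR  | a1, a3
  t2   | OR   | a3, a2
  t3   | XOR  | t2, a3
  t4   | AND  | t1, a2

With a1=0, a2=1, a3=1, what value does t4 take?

t1 = 0 XOR 1 = 1
t4 = 1 AND 1 = 1

1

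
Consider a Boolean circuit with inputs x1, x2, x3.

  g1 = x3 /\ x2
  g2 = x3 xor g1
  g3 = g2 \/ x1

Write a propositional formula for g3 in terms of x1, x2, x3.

(x3 xor (x3 /\ x2)) \/ x1

g1 = x3 /\ x2
g2 = x3 xor g1 = x3 xor (x3 /\ x2)
g3 = g2 \/ x1 = (x3 xor (x3 /\ x2)) \/ x1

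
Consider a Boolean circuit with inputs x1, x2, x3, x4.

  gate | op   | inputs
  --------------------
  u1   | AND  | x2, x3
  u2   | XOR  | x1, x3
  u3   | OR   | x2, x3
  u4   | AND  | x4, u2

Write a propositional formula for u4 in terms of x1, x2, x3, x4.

u2 = x1 XOR x3
u4 = x4 AND u2 = x4 AND (x1 XOR x3)

x4 AND (x1 XOR x3)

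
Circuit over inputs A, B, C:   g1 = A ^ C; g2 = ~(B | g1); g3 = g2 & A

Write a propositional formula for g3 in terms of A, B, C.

g1 = A ^ C
g2 = ~(B | g1) = ~(B | (A ^ C))
g3 = g2 & A = (~(B | (A ^ C))) & A

(~(B | (A ^ C))) & A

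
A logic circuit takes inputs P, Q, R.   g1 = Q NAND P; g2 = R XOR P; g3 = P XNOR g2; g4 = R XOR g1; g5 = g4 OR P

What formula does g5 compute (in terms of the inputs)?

g1 = Q NAND P
g4 = R XOR g1 = R XOR (Q NAND P)
g5 = g4 OR P = (R XOR (Q NAND P)) OR P

(R XOR (Q NAND P)) OR P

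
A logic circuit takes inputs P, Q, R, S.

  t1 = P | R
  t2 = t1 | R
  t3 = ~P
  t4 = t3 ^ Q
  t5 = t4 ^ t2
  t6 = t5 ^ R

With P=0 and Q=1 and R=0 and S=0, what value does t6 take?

0

t1 = 0 | 0 = 0
t2 = 0 | 0 = 0
t3 = ~0 = 1
t4 = 1 ^ 1 = 0
t5 = 0 ^ 0 = 0
t6 = 0 ^ 0 = 0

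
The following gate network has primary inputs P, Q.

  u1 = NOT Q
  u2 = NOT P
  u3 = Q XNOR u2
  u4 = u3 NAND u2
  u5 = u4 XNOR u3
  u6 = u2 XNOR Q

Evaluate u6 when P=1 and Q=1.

u2 = NOT 1 = 0
u6 = 0 XNOR 1 = 0

0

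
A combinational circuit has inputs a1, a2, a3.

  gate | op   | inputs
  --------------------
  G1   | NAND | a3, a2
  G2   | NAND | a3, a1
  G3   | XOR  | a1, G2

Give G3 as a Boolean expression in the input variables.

G2 = a3 NAND a1
G3 = a1 XOR G2 = a1 XOR (a3 NAND a1)

a1 XOR (a3 NAND a1)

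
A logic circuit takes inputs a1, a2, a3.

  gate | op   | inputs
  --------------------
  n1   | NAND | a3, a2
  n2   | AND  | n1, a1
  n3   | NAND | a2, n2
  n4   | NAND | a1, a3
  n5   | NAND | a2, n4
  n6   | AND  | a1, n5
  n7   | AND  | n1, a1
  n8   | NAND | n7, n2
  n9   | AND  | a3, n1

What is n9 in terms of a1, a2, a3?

n1 = a3 NAND a2
n9 = a3 AND n1 = a3 AND (a3 NAND a2)

a3 AND (a3 NAND a2)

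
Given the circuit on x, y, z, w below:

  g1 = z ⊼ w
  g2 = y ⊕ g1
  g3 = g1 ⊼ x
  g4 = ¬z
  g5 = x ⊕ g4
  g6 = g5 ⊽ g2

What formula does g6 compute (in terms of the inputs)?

(x ⊕ ¬z) ⊽ (y ⊕ (z ⊼ w))

g1 = z ⊼ w
g2 = y ⊕ g1 = y ⊕ (z ⊼ w)
g4 = ¬z
g5 = x ⊕ g4 = x ⊕ ¬z
g6 = g5 ⊽ g2 = (x ⊕ ¬z) ⊽ (y ⊕ (z ⊼ w))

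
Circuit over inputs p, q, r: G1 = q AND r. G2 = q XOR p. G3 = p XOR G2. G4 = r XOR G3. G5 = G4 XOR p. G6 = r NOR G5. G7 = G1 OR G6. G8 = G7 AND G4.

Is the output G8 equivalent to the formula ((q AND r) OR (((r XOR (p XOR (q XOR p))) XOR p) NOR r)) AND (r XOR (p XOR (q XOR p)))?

G1 = q AND r
G2 = q XOR p
G3 = p XOR G2 = p XOR (q XOR p)
G4 = r XOR G3 = r XOR (p XOR (q XOR p))
G5 = G4 XOR p = (r XOR (p XOR (q XOR p))) XOR p
G6 = r NOR G5 = r NOR ((r XOR (p XOR (q XOR p))) XOR p)
G7 = G1 OR G6 = (q AND r) OR (r NOR ((r XOR (p XOR (q XOR p))) XOR p))
G8 = G7 AND G4 = ((q AND r) OR (r NOR ((r XOR (p XOR (q XOR p))) XOR p))) AND (r XOR (p XOR (q XOR p)))
At p=0, q=0, r=0: circuit gives 0, formula gives 0.
At p=1, q=1, r=0: circuit gives 1, formula gives 1.
Agrees on all 8 inputs.

Yes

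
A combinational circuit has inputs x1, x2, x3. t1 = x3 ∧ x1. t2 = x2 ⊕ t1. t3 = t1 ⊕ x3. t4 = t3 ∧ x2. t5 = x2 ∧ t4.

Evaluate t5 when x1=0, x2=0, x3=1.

0

t1 = 1 ∧ 0 = 0
t3 = 0 ⊕ 1 = 1
t4 = 1 ∧ 0 = 0
t5 = 0 ∧ 0 = 0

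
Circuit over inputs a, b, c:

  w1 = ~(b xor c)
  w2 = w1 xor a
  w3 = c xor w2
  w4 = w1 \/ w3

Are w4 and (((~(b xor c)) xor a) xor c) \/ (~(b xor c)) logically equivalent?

Yes

w1 = ~(b xor c)
w2 = w1 xor a = (~(b xor c)) xor a
w3 = c xor w2 = c xor ((~(b xor c)) xor a)
w4 = w1 \/ w3 = (~(b xor c)) \/ (c xor ((~(b xor c)) xor a))
At a=0, b=1, c=0: circuit gives 0, formula gives 0.
At a=0, b=0, c=0: circuit gives 1, formula gives 1.
Agrees on all 8 inputs.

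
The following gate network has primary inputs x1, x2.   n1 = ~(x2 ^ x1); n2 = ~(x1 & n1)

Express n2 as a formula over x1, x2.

n1 = ~(x2 ^ x1)
n2 = ~(x1 & n1) = ~(x1 & (~(x2 ^ x1)))

~(x1 & (~(x2 ^ x1)))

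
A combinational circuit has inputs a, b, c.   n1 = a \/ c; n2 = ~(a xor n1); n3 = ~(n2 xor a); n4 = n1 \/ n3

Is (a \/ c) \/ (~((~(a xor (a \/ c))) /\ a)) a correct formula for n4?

n1 = a \/ c
n2 = ~(a xor n1) = ~(a xor (a \/ c))
n3 = ~(n2 xor a) = ~((~(a xor (a \/ c))) xor a)
n4 = n1 \/ n3 = (a \/ c) \/ (~((~(a xor (a \/ c))) xor a))
At a=0, b=0, c=0: circuit gives 0, formula gives 1.

No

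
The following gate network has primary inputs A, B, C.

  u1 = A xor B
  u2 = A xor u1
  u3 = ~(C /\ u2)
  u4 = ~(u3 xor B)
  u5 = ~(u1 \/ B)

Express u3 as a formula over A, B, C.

~(C /\ (A xor (A xor B)))

u1 = A xor B
u2 = A xor u1 = A xor (A xor B)
u3 = ~(C /\ u2) = ~(C /\ (A xor (A xor B)))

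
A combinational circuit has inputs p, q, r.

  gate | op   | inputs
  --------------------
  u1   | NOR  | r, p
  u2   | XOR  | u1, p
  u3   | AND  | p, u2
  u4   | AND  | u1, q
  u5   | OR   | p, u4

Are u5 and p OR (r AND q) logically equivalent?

u1 = r NOR p
u4 = u1 AND q = (r NOR p) AND q
u5 = p OR u4 = p OR ((r NOR p) AND q)
At p=0, q=1, r=0: circuit gives 1, formula gives 0.

No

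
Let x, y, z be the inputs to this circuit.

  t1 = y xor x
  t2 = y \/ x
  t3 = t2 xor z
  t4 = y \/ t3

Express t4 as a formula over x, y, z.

y \/ ((y \/ x) xor z)

t2 = y \/ x
t3 = t2 xor z = (y \/ x) xor z
t4 = y \/ t3 = y \/ ((y \/ x) xor z)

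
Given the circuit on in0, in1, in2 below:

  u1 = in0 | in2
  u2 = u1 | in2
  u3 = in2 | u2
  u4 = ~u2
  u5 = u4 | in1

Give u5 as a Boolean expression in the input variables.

u1 = in0 | in2
u2 = u1 | in2 = (in0 | in2) | in2
u4 = ~u2 = ~((in0 | in2) | in2)
u5 = u4 | in1 = ~((in0 | in2) | in2) | in1

~((in0 | in2) | in2) | in1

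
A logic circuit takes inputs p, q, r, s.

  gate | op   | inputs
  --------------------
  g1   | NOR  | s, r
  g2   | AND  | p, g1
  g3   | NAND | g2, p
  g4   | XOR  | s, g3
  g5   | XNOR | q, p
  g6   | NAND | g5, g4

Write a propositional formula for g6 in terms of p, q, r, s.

(q XNOR p) NAND (s XOR ((p AND (s NOR r)) NAND p))

g1 = s NOR r
g2 = p AND g1 = p AND (s NOR r)
g3 = g2 NAND p = (p AND (s NOR r)) NAND p
g4 = s XOR g3 = s XOR ((p AND (s NOR r)) NAND p)
g5 = q XNOR p
g6 = g5 NAND g4 = (q XNOR p) NAND (s XOR ((p AND (s NOR r)) NAND p))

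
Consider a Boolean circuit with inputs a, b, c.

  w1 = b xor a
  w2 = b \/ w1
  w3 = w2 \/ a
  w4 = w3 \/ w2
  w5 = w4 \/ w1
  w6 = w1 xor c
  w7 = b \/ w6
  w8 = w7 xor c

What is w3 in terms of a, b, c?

(b \/ (b xor a)) \/ a

w1 = b xor a
w2 = b \/ w1 = b \/ (b xor a)
w3 = w2 \/ a = (b \/ (b xor a)) \/ a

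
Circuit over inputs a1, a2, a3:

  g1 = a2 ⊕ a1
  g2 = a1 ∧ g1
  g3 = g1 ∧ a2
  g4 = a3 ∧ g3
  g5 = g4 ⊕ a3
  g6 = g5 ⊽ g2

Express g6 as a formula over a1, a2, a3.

((a3 ∧ ((a2 ⊕ a1) ∧ a2)) ⊕ a3) ⊽ (a1 ∧ (a2 ⊕ a1))

g1 = a2 ⊕ a1
g2 = a1 ∧ g1 = a1 ∧ (a2 ⊕ a1)
g3 = g1 ∧ a2 = (a2 ⊕ a1) ∧ a2
g4 = a3 ∧ g3 = a3 ∧ ((a2 ⊕ a1) ∧ a2)
g5 = g4 ⊕ a3 = (a3 ∧ ((a2 ⊕ a1) ∧ a2)) ⊕ a3
g6 = g5 ⊽ g2 = ((a3 ∧ ((a2 ⊕ a1) ∧ a2)) ⊕ a3) ⊽ (a1 ∧ (a2 ⊕ a1))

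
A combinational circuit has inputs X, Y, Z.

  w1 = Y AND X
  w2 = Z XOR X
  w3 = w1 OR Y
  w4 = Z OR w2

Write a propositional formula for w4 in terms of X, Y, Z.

w2 = Z XOR X
w4 = Z OR w2 = Z OR (Z XOR X)

Z OR (Z XOR X)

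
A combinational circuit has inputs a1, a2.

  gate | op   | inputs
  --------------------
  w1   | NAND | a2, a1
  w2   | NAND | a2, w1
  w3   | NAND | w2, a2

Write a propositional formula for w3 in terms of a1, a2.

w1 = a2 NAND a1
w2 = a2 NAND w1 = a2 NAND (a2 NAND a1)
w3 = w2 NAND a2 = (a2 NAND (a2 NAND a1)) NAND a2

(a2 NAND (a2 NAND a1)) NAND a2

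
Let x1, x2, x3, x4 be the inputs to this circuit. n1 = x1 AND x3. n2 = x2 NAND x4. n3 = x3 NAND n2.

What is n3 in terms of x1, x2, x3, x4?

n2 = x2 NAND x4
n3 = x3 NAND n2 = x3 NAND (x2 NAND x4)

x3 NAND (x2 NAND x4)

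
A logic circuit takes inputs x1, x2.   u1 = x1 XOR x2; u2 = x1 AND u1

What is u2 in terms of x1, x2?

u1 = x1 XOR x2
u2 = x1 AND u1 = x1 AND (x1 XOR x2)

x1 AND (x1 XOR x2)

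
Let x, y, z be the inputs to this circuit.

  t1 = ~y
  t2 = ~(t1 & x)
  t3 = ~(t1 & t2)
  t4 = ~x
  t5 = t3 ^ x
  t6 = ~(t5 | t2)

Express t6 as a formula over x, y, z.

~(((~(~y & (~(~y & x)))) ^ x) | (~(~y & x)))

t1 = ~y
t2 = ~(t1 & x) = ~(~y & x)
t3 = ~(t1 & t2) = ~(~y & (~(~y & x)))
t5 = t3 ^ x = (~(~y & (~(~y & x)))) ^ x
t6 = ~(t5 | t2) = ~(((~(~y & (~(~y & x)))) ^ x) | (~(~y & x)))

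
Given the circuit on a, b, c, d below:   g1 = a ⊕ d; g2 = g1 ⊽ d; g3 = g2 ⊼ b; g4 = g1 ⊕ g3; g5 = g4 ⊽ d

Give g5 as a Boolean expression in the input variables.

g1 = a ⊕ d
g2 = g1 ⊽ d = (a ⊕ d) ⊽ d
g3 = g2 ⊼ b = ((a ⊕ d) ⊽ d) ⊼ b
g4 = g1 ⊕ g3 = (a ⊕ d) ⊕ (((a ⊕ d) ⊽ d) ⊼ b)
g5 = g4 ⊽ d = ((a ⊕ d) ⊕ (((a ⊕ d) ⊽ d) ⊼ b)) ⊽ d

((a ⊕ d) ⊕ (((a ⊕ d) ⊽ d) ⊼ b)) ⊽ d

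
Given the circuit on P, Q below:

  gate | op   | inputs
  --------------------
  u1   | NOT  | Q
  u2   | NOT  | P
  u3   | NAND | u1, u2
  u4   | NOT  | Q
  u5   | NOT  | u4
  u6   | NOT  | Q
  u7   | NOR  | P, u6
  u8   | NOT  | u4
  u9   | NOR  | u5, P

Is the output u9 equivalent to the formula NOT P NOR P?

u4 = NOT Q
u5 = NOT u4 = NOT NOT Q
u9 = u5 NOR P = NOT NOT Q NOR P
At P=0, Q=0: circuit gives 1, formula gives 0.

No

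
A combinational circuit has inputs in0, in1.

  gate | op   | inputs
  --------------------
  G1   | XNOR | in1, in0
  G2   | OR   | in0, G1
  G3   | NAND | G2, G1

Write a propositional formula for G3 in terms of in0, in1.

G1 = in1 XNOR in0
G2 = in0 OR G1 = in0 OR (in1 XNOR in0)
G3 = G2 NAND G1 = (in0 OR (in1 XNOR in0)) NAND (in1 XNOR in0)

(in0 OR (in1 XNOR in0)) NAND (in1 XNOR in0)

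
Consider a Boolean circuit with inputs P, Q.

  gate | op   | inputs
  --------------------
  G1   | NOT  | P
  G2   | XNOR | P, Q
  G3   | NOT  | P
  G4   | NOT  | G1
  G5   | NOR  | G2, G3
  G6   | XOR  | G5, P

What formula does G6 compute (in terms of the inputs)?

((P XNOR Q) NOR NOT P) XOR P

G2 = P XNOR Q
G3 = NOT P
G5 = G2 NOR G3 = (P XNOR Q) NOR NOT P
G6 = G5 XOR P = ((P XNOR Q) NOR NOT P) XOR P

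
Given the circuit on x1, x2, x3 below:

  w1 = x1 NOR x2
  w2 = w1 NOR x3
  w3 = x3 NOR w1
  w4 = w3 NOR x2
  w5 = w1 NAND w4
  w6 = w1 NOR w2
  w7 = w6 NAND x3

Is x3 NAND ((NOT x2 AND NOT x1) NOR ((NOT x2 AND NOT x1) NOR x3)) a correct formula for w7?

w1 = x1 NOR x2
w2 = w1 NOR x3 = (x1 NOR x2) NOR x3
w6 = w1 NOR w2 = (x1 NOR x2) NOR ((x1 NOR x2) NOR x3)
w7 = w6 NAND x3 = ((x1 NOR x2) NOR ((x1 NOR x2) NOR x3)) NAND x3
At x1=0, x2=1, x3=1: circuit gives 0, formula gives 0.
At x1=0, x2=0, x3=0: circuit gives 1, formula gives 1.
Agrees on all 8 inputs.

Yes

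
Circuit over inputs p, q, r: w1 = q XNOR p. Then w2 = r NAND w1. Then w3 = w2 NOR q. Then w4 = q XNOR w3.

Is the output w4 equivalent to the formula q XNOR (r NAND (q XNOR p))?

No

w1 = q XNOR p
w2 = r NAND w1 = r NAND (q XNOR p)
w3 = w2 NOR q = (r NAND (q XNOR p)) NOR q
w4 = q XNOR w3 = q XNOR ((r NAND (q XNOR p)) NOR q)
At p=0, q=0, r=0: circuit gives 1, formula gives 0.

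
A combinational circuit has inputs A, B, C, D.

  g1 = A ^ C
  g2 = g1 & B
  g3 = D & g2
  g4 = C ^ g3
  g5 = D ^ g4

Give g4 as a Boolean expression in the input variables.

g1 = A ^ C
g2 = g1 & B = (A ^ C) & B
g3 = D & g2 = D & ((A ^ C) & B)
g4 = C ^ g3 = C ^ (D & ((A ^ C) & B))

C ^ (D & ((A ^ C) & B))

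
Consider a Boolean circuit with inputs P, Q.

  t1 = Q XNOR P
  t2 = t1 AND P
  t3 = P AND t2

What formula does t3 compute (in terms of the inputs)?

t1 = Q XNOR P
t2 = t1 AND P = (Q XNOR P) AND P
t3 = P AND t2 = P AND ((Q XNOR P) AND P)

P AND ((Q XNOR P) AND P)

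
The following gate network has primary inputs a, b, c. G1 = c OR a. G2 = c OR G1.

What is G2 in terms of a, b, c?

G1 = c OR a
G2 = c OR G1 = c OR (c OR a)

c OR (c OR a)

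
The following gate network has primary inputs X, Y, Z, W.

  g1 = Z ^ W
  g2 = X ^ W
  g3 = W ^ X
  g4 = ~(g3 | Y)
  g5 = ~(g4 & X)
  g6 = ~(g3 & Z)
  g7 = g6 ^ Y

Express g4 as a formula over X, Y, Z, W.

g3 = W ^ X
g4 = ~(g3 | Y) = ~((W ^ X) | Y)

~((W ^ X) | Y)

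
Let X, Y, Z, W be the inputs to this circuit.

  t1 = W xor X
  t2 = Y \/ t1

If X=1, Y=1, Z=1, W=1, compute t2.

1

t1 = 1 xor 1 = 0
t2 = 1 \/ 0 = 1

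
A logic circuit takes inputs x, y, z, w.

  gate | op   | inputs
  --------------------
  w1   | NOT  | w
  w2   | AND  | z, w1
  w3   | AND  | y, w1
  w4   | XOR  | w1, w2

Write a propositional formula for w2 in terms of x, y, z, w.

z AND NOT w

w1 = NOT w
w2 = z AND w1 = z AND NOT w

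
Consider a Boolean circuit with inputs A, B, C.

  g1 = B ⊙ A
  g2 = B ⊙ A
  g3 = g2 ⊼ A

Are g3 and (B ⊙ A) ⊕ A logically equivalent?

No

g2 = B ⊙ A
g3 = g2 ⊼ A = (B ⊙ A) ⊼ A
At A=0, B=1, C=0: circuit gives 1, formula gives 0.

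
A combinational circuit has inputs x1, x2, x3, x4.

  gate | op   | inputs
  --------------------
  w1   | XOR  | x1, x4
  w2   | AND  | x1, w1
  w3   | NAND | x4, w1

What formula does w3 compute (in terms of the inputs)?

x4 NAND (x1 XOR x4)

w1 = x1 XOR x4
w3 = x4 NAND w1 = x4 NAND (x1 XOR x4)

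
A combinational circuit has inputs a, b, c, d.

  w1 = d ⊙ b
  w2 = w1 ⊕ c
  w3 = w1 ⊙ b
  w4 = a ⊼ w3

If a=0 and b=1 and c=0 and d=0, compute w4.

w1 = 0 ⊙ 1 = 0
w3 = 0 ⊙ 1 = 0
w4 = 0 ⊼ 0 = 1

1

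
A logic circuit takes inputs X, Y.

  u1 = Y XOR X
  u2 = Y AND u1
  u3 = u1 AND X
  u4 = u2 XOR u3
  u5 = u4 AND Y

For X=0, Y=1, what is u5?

u1 = 1 XOR 0 = 1
u2 = 1 AND 1 = 1
u3 = 1 AND 0 = 0
u4 = 1 XOR 0 = 1
u5 = 1 AND 1 = 1

1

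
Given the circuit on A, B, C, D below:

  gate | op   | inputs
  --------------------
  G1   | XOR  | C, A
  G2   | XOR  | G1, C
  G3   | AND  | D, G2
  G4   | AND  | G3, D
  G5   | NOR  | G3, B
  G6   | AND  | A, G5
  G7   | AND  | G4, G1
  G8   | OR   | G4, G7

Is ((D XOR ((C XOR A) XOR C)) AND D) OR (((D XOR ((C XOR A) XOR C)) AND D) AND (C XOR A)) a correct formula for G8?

G1 = C XOR A
G2 = G1 XOR C = (C XOR A) XOR C
G3 = D AND G2 = D AND ((C XOR A) XOR C)
G4 = G3 AND D = (D AND ((C XOR A) XOR C)) AND D
G7 = G4 AND G1 = ((D AND ((C XOR A) XOR C)) AND D) AND (C XOR A)
G8 = G4 OR G7 = ((D AND ((C XOR A) XOR C)) AND D) OR (((D AND ((C XOR A) XOR C)) AND D) AND (C XOR A))
At A=0, B=0, C=0, D=1: circuit gives 0, formula gives 1.

No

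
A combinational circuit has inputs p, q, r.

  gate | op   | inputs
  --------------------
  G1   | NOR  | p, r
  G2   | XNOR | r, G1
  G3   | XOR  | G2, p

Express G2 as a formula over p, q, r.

r XNOR (p NOR r)

G1 = p NOR r
G2 = r XNOR G1 = r XNOR (p NOR r)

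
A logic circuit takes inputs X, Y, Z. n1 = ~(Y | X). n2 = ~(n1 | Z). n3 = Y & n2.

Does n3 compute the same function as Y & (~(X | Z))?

n1 = ~(Y | X)
n2 = ~(n1 | Z) = ~((~(Y | X)) | Z)
n3 = Y & n2 = Y & (~((~(Y | X)) | Z))
At X=1, Y=1, Z=0: circuit gives 1, formula gives 0.

No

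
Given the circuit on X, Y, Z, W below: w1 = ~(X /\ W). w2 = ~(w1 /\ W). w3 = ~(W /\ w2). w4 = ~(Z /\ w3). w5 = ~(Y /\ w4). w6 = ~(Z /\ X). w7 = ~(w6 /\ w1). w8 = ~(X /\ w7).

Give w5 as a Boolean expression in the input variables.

w1 = ~(X /\ W)
w2 = ~(w1 /\ W) = ~((~(X /\ W)) /\ W)
w3 = ~(W /\ w2) = ~(W /\ (~((~(X /\ W)) /\ W)))
w4 = ~(Z /\ w3) = ~(Z /\ (~(W /\ (~((~(X /\ W)) /\ W)))))
w5 = ~(Y /\ w4) = ~(Y /\ (~(Z /\ (~(W /\ (~((~(X /\ W)) /\ W)))))))

~(Y /\ (~(Z /\ (~(W /\ (~((~(X /\ W)) /\ W)))))))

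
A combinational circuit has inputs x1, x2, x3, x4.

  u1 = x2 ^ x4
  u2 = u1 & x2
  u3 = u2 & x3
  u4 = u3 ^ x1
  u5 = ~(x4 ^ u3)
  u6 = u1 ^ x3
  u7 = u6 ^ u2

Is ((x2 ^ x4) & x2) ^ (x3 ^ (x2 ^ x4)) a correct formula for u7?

u1 = x2 ^ x4
u2 = u1 & x2 = (x2 ^ x4) & x2
u6 = u1 ^ x3 = (x2 ^ x4) ^ x3
u7 = u6 ^ u2 = ((x2 ^ x4) ^ x3) ^ ((x2 ^ x4) & x2)
At x1=0, x2=0, x3=0, x4=0: circuit gives 0, formula gives 0.
At x1=0, x2=0, x3=0, x4=1: circuit gives 1, formula gives 1.
Agrees on all 16 inputs.

Yes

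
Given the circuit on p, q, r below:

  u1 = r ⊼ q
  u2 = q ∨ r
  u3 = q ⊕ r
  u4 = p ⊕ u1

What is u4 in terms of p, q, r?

u1 = r ⊼ q
u4 = p ⊕ u1 = p ⊕ (r ⊼ q)

p ⊕ (r ⊼ q)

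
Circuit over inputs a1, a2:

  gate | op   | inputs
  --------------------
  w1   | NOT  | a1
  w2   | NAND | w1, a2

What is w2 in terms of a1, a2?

NOT a1 NAND a2

w1 = NOT a1
w2 = w1 NAND a2 = NOT a1 NAND a2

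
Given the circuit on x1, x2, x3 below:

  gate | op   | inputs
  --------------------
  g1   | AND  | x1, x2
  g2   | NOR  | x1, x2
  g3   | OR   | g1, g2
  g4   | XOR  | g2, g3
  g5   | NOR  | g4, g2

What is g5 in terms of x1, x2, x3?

g1 = x1 AND x2
g2 = x1 NOR x2
g3 = g1 OR g2 = (x1 AND x2) OR (x1 NOR x2)
g4 = g2 XOR g3 = (x1 NOR x2) XOR ((x1 AND x2) OR (x1 NOR x2))
g5 = g4 NOR g2 = ((x1 NOR x2) XOR ((x1 AND x2) OR (x1 NOR x2))) NOR (x1 NOR x2)

((x1 NOR x2) XOR ((x1 AND x2) OR (x1 NOR x2))) NOR (x1 NOR x2)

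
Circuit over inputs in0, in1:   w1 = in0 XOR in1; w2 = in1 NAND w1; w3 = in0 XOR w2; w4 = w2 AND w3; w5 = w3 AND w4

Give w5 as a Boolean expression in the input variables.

(in0 XOR (in1 NAND (in0 XOR in1))) AND ((in1 NAND (in0 XOR in1)) AND (in0 XOR (in1 NAND (in0 XOR in1))))

w1 = in0 XOR in1
w2 = in1 NAND w1 = in1 NAND (in0 XOR in1)
w3 = in0 XOR w2 = in0 XOR (in1 NAND (in0 XOR in1))
w4 = w2 AND w3 = (in1 NAND (in0 XOR in1)) AND (in0 XOR (in1 NAND (in0 XOR in1)))
w5 = w3 AND w4 = (in0 XOR (in1 NAND (in0 XOR in1))) AND ((in1 NAND (in0 XOR in1)) AND (in0 XOR (in1 NAND (in0 XOR in1))))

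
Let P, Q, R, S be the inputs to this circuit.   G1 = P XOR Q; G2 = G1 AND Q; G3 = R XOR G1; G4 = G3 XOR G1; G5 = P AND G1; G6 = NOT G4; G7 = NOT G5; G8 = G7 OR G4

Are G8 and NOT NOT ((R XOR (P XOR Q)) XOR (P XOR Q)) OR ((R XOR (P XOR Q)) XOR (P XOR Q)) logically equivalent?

No

G1 = P XOR Q
G3 = R XOR G1 = R XOR (P XOR Q)
G4 = G3 XOR G1 = (R XOR (P XOR Q)) XOR (P XOR Q)
G5 = P AND G1 = P AND (P XOR Q)
G7 = NOT G5 = NOT (P AND (P XOR Q))
G8 = G7 OR G4 = NOT (P AND (P XOR Q)) OR ((R XOR (P XOR Q)) XOR (P XOR Q))
At P=0, Q=0, R=0, S=0: circuit gives 1, formula gives 0.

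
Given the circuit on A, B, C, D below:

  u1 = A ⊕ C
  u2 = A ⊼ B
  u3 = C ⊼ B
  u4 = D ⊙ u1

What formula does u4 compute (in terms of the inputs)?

D ⊙ (A ⊕ C)

u1 = A ⊕ C
u4 = D ⊙ u1 = D ⊙ (A ⊕ C)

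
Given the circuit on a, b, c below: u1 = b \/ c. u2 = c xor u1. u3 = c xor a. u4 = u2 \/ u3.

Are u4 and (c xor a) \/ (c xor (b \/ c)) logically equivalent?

u1 = b \/ c
u2 = c xor u1 = c xor (b \/ c)
u3 = c xor a
u4 = u2 \/ u3 = (c xor (b \/ c)) \/ (c xor a)
At a=0, b=0, c=0: circuit gives 0, formula gives 0.
At a=0, b=0, c=1: circuit gives 1, formula gives 1.
Agrees on all 8 inputs.

Yes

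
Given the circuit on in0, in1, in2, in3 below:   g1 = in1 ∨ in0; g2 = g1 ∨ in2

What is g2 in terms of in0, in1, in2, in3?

(in1 ∨ in0) ∨ in2

g1 = in1 ∨ in0
g2 = g1 ∨ in2 = (in1 ∨ in0) ∨ in2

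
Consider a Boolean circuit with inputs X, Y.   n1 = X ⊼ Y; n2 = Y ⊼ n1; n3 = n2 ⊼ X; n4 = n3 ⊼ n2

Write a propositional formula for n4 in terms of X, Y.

n1 = X ⊼ Y
n2 = Y ⊼ n1 = Y ⊼ (X ⊼ Y)
n3 = n2 ⊼ X = (Y ⊼ (X ⊼ Y)) ⊼ X
n4 = n3 ⊼ n2 = ((Y ⊼ (X ⊼ Y)) ⊼ X) ⊼ (Y ⊼ (X ⊼ Y))

((Y ⊼ (X ⊼ Y)) ⊼ X) ⊼ (Y ⊼ (X ⊼ Y))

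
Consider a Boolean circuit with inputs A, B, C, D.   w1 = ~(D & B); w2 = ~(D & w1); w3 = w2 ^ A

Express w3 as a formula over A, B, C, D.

(~(D & (~(D & B)))) ^ A

w1 = ~(D & B)
w2 = ~(D & w1) = ~(D & (~(D & B)))
w3 = w2 ^ A = (~(D & (~(D & B)))) ^ A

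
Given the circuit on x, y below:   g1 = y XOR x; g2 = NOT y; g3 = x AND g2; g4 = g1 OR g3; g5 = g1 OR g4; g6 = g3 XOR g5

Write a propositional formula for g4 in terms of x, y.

(y XOR x) OR (x AND NOT y)

g1 = y XOR x
g2 = NOT y
g3 = x AND g2 = x AND NOT y
g4 = g1 OR g3 = (y XOR x) OR (x AND NOT y)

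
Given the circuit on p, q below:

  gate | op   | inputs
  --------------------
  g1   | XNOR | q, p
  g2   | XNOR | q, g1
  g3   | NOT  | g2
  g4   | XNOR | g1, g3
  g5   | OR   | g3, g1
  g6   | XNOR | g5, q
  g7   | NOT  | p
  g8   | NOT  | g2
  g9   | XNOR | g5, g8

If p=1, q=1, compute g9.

g1 = 1 XNOR 1 = 1
g2 = 1 XNOR 1 = 1
g3 = NOT 1 = 0
g5 = 0 OR 1 = 1
g8 = NOT 1 = 0
g9 = 1 XNOR 0 = 0

0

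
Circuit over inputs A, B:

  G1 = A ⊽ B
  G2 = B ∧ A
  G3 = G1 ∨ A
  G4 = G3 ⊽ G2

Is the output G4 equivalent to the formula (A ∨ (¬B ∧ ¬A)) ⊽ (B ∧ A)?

Yes

G1 = A ⊽ B
G2 = B ∧ A
G3 = G1 ∨ A = (A ⊽ B) ∨ A
G4 = G3 ⊽ G2 = ((A ⊽ B) ∨ A) ⊽ (B ∧ A)
At A=0, B=0: circuit gives 0, formula gives 0.
At A=0, B=1: circuit gives 1, formula gives 1.
Agrees on all 4 inputs.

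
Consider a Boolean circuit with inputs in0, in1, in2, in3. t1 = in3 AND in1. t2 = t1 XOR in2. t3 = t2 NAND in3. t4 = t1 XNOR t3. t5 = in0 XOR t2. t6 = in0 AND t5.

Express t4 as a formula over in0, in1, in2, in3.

t1 = in3 AND in1
t2 = t1 XOR in2 = (in3 AND in1) XOR in2
t3 = t2 NAND in3 = ((in3 AND in1) XOR in2) NAND in3
t4 = t1 XNOR t3 = (in3 AND in1) XNOR (((in3 AND in1) XOR in2) NAND in3)

(in3 AND in1) XNOR (((in3 AND in1) XOR in2) NAND in3)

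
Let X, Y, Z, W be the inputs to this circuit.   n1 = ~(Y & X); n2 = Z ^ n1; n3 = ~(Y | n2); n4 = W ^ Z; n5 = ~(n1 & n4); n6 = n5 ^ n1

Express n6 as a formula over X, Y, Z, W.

(~((~(Y & X)) & (W ^ Z))) ^ (~(Y & X))

n1 = ~(Y & X)
n4 = W ^ Z
n5 = ~(n1 & n4) = ~((~(Y & X)) & (W ^ Z))
n6 = n5 ^ n1 = (~((~(Y & X)) & (W ^ Z))) ^ (~(Y & X))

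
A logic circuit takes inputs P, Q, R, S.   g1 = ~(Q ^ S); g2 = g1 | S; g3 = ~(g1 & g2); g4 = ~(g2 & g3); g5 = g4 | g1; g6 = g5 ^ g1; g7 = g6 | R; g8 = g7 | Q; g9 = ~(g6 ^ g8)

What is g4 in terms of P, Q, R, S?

~(((~(Q ^ S)) | S) & (~((~(Q ^ S)) & ((~(Q ^ S)) | S))))

g1 = ~(Q ^ S)
g2 = g1 | S = (~(Q ^ S)) | S
g3 = ~(g1 & g2) = ~((~(Q ^ S)) & ((~(Q ^ S)) | S))
g4 = ~(g2 & g3) = ~(((~(Q ^ S)) | S) & (~((~(Q ^ S)) & ((~(Q ^ S)) | S))))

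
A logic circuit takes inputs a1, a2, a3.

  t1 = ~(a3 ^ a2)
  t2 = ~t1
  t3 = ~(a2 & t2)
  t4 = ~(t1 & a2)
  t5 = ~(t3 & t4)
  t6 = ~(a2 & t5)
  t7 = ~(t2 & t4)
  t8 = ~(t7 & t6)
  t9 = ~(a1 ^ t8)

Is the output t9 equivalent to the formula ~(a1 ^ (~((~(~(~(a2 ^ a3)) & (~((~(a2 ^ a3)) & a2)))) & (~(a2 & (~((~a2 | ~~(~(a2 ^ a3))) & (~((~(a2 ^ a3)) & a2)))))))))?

t1 = ~(a3 ^ a2)
t2 = ~t1 = ~(~(a3 ^ a2))
t3 = ~(a2 & t2) = ~(a2 & ~(~(a3 ^ a2)))
t4 = ~(t1 & a2) = ~((~(a3 ^ a2)) & a2)
t5 = ~(t3 & t4) = ~((~(a2 & ~(~(a3 ^ a2)))) & (~((~(a3 ^ a2)) & a2)))
t6 = ~(a2 & t5) = ~(a2 & (~((~(a2 & ~(~(a3 ^ a2)))) & (~((~(a3 ^ a2)) & a2)))))
t7 = ~(t2 & t4) = ~(~(~(a3 ^ a2)) & (~((~(a3 ^ a2)) & a2)))
t8 = ~(t7 & t6) = ~((~(~(~(a3 ^ a2)) & (~((~(a3 ^ a2)) & a2)))) & (~(a2 & (~((~(a2 & ~(~(a3 ^ a2)))) & (~((~(a3 ^ a2)) & a2)))))))
t9 = ~(a1 ^ t8) = ~(a1 ^ (~((~(~(~(a3 ^ a2)) & (~((~(a3 ^ a2)) & a2)))) & (~(a2 & (~((~(a2 & ~(~(a3 ^ a2)))) & (~((~(a3 ^ a2)) & a2)))))))))
At a1=0, a2=0, a3=1: circuit gives 0, formula gives 0.
At a1=0, a2=0, a3=0: circuit gives 1, formula gives 1.
Agrees on all 8 inputs.

Yes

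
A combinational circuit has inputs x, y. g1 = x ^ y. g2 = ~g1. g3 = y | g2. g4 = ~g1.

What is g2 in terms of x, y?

g1 = x ^ y
g2 = ~g1 = ~(x ^ y)

~(x ^ y)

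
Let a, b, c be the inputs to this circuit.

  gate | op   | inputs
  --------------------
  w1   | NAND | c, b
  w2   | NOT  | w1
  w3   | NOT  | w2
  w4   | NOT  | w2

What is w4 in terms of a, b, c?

NOT NOT (c NAND b)

w1 = c NAND b
w2 = NOT w1 = NOT (c NAND b)
w4 = NOT w2 = NOT NOT (c NAND b)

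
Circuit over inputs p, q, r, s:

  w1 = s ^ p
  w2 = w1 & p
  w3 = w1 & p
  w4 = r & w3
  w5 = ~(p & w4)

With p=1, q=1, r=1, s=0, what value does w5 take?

0

w1 = 0 ^ 1 = 1
w3 = 1 & 1 = 1
w4 = 1 & 1 = 1
w5 = ~(1 & 1) = 0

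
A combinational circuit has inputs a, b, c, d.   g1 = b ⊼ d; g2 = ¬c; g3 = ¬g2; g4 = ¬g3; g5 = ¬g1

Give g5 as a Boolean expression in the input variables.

¬(b ⊼ d)

g1 = b ⊼ d
g5 = ¬g1 = ¬(b ⊼ d)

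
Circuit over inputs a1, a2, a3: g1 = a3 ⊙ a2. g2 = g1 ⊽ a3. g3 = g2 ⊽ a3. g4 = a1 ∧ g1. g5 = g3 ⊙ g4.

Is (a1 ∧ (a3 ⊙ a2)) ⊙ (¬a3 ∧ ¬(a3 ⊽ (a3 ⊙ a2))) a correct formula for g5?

g1 = a3 ⊙ a2
g2 = g1 ⊽ a3 = (a3 ⊙ a2) ⊽ a3
g3 = g2 ⊽ a3 = ((a3 ⊙ a2) ⊽ a3) ⊽ a3
g4 = a1 ∧ g1 = a1 ∧ (a3 ⊙ a2)
g5 = g3 ⊙ g4 = (((a3 ⊙ a2) ⊽ a3) ⊽ a3) ⊙ (a1 ∧ (a3 ⊙ a2))
At a1=0, a2=0, a3=0: circuit gives 0, formula gives 0.
At a1=0, a2=0, a3=1: circuit gives 1, formula gives 1.
Agrees on all 8 inputs.

Yes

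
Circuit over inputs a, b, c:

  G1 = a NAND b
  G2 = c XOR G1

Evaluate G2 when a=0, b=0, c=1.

0

G1 = 0 NAND 0 = 1
G2 = 1 XOR 1 = 0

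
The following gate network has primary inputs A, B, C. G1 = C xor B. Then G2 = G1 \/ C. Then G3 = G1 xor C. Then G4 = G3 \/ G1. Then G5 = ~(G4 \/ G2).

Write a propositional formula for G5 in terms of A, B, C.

~((((C xor B) xor C) \/ (C xor B)) \/ ((C xor B) \/ C))

G1 = C xor B
G2 = G1 \/ C = (C xor B) \/ C
G3 = G1 xor C = (C xor B) xor C
G4 = G3 \/ G1 = ((C xor B) xor C) \/ (C xor B)
G5 = ~(G4 \/ G2) = ~((((C xor B) xor C) \/ (C xor B)) \/ ((C xor B) \/ C))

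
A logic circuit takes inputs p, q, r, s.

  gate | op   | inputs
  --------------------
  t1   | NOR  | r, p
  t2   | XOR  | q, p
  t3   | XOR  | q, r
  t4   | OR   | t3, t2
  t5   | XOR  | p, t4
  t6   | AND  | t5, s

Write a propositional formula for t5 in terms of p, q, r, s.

t2 = q XOR p
t3 = q XOR r
t4 = t3 OR t2 = (q XOR r) OR (q XOR p)
t5 = p XOR t4 = p XOR ((q XOR r) OR (q XOR p))

p XOR ((q XOR r) OR (q XOR p))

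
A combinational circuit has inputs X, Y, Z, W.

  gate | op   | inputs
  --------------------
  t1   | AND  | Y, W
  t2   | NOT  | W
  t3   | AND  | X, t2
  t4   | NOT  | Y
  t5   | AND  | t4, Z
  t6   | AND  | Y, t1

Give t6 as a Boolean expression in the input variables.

t1 = Y AND W
t6 = Y AND t1 = Y AND (Y AND W)

Y AND (Y AND W)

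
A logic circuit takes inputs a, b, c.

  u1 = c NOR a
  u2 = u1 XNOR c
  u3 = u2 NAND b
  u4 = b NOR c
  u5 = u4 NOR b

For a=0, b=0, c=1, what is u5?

1

u4 = 0 NOR 1 = 0
u5 = 0 NOR 0 = 1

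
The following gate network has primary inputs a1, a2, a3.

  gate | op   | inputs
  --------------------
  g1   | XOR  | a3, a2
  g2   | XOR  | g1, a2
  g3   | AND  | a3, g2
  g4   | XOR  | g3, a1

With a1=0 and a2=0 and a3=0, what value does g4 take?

0

g1 = 0 XOR 0 = 0
g2 = 0 XOR 0 = 0
g3 = 0 AND 0 = 0
g4 = 0 XOR 0 = 0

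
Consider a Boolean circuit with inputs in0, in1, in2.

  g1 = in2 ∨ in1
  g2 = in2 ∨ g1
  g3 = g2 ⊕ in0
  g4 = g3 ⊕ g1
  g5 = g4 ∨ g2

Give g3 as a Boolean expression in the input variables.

(in2 ∨ (in2 ∨ in1)) ⊕ in0

g1 = in2 ∨ in1
g2 = in2 ∨ g1 = in2 ∨ (in2 ∨ in1)
g3 = g2 ⊕ in0 = (in2 ∨ (in2 ∨ in1)) ⊕ in0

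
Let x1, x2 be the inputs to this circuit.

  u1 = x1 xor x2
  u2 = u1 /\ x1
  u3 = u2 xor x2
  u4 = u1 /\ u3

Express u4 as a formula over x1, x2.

u1 = x1 xor x2
u2 = u1 /\ x1 = (x1 xor x2) /\ x1
u3 = u2 xor x2 = ((x1 xor x2) /\ x1) xor x2
u4 = u1 /\ u3 = (x1 xor x2) /\ (((x1 xor x2) /\ x1) xor x2)

(x1 xor x2) /\ (((x1 xor x2) /\ x1) xor x2)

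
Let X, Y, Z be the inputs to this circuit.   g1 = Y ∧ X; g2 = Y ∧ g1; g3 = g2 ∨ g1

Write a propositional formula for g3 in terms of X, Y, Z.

(Y ∧ (Y ∧ X)) ∨ (Y ∧ X)

g1 = Y ∧ X
g2 = Y ∧ g1 = Y ∧ (Y ∧ X)
g3 = g2 ∨ g1 = (Y ∧ (Y ∧ X)) ∨ (Y ∧ X)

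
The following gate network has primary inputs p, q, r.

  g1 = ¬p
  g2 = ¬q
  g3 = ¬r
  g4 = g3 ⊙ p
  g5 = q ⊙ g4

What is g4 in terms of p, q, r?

¬r ⊙ p

g3 = ¬r
g4 = g3 ⊙ p = ¬r ⊙ p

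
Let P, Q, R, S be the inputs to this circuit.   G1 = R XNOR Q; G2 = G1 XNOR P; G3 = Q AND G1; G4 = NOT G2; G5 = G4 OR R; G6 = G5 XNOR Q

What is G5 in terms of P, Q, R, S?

G1 = R XNOR Q
G2 = G1 XNOR P = (R XNOR Q) XNOR P
G4 = NOT G2 = NOT ((R XNOR Q) XNOR P)
G5 = G4 OR R = NOT ((R XNOR Q) XNOR P) OR R

NOT ((R XNOR Q) XNOR P) OR R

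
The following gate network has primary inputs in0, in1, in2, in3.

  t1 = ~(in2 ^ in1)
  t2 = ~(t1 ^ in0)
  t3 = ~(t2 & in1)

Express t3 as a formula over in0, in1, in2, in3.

t1 = ~(in2 ^ in1)
t2 = ~(t1 ^ in0) = ~((~(in2 ^ in1)) ^ in0)
t3 = ~(t2 & in1) = ~((~((~(in2 ^ in1)) ^ in0)) & in1)

~((~((~(in2 ^ in1)) ^ in0)) & in1)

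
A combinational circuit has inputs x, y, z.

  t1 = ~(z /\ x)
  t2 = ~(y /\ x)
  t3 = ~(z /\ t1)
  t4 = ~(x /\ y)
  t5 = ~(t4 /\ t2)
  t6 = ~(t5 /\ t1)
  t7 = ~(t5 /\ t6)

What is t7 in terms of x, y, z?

t1 = ~(z /\ x)
t2 = ~(y /\ x)
t4 = ~(x /\ y)
t5 = ~(t4 /\ t2) = ~((~(x /\ y)) /\ (~(y /\ x)))
t6 = ~(t5 /\ t1) = ~((~((~(x /\ y)) /\ (~(y /\ x)))) /\ (~(z /\ x)))
t7 = ~(t5 /\ t6) = ~((~((~(x /\ y)) /\ (~(y /\ x)))) /\ (~((~((~(x /\ y)) /\ (~(y /\ x)))) /\ (~(z /\ x)))))

~((~((~(x /\ y)) /\ (~(y /\ x)))) /\ (~((~((~(x /\ y)) /\ (~(y /\ x)))) /\ (~(z /\ x)))))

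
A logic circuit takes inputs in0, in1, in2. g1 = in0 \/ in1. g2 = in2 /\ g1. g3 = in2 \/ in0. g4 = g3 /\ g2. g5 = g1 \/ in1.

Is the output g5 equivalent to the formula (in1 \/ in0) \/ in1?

Yes

g1 = in0 \/ in1
g5 = g1 \/ in1 = (in0 \/ in1) \/ in1
At in0=0, in1=0, in2=0: circuit gives 0, formula gives 0.
At in0=0, in1=1, in2=0: circuit gives 1, formula gives 1.
Agrees on all 8 inputs.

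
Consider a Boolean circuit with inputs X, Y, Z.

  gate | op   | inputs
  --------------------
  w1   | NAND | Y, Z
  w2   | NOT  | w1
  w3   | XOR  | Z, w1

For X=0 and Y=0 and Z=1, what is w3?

w1 = 0 NAND 1 = 1
w3 = 1 XOR 1 = 0

0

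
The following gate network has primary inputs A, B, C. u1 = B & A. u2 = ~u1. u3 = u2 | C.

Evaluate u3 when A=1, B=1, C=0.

u1 = 1 & 1 = 1
u2 = ~1 = 0
u3 = 0 | 0 = 0

0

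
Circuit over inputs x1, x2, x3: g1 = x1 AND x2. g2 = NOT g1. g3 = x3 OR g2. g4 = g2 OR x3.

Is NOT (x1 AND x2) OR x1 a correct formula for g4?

No

g1 = x1 AND x2
g2 = NOT g1 = NOT (x1 AND x2)
g4 = g2 OR x3 = NOT (x1 AND x2) OR x3
At x1=1, x2=1, x3=0: circuit gives 0, formula gives 1.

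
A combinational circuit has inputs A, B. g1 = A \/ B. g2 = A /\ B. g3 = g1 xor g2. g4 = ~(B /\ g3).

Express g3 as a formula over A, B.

g1 = A \/ B
g2 = A /\ B
g3 = g1 xor g2 = (A \/ B) xor (A /\ B)

(A \/ B) xor (A /\ B)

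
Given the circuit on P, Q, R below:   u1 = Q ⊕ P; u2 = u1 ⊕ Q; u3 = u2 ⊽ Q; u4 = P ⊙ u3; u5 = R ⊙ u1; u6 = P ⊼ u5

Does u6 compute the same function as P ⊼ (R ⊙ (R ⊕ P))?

u1 = Q ⊕ P
u5 = R ⊙ u1 = R ⊙ (Q ⊕ P)
u6 = P ⊼ u5 = P ⊼ (R ⊙ (Q ⊕ P))
At P=1, Q=0, R=1: circuit gives 0, formula gives 1.

No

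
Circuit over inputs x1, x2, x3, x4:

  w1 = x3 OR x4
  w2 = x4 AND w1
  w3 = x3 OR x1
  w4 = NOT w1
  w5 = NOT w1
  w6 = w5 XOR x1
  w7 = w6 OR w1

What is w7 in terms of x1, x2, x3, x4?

(NOT (x3 OR x4) XOR x1) OR (x3 OR x4)

w1 = x3 OR x4
w5 = NOT w1 = NOT (x3 OR x4)
w6 = w5 XOR x1 = NOT (x3 OR x4) XOR x1
w7 = w6 OR w1 = (NOT (x3 OR x4) XOR x1) OR (x3 OR x4)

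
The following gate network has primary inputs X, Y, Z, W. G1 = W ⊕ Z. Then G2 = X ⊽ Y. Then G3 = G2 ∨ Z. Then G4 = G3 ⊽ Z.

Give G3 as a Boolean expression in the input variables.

(X ⊽ Y) ∨ Z

G2 = X ⊽ Y
G3 = G2 ∨ Z = (X ⊽ Y) ∨ Z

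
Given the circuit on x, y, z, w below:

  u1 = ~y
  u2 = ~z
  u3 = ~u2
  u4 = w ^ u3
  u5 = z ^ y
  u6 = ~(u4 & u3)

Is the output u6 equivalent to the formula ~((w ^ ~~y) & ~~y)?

u2 = ~z
u3 = ~u2 = ~~z
u4 = w ^ u3 = w ^ ~~z
u6 = ~(u4 & u3) = ~((w ^ ~~z) & ~~z)
At x=0, y=0, z=1, w=0: circuit gives 0, formula gives 1.

No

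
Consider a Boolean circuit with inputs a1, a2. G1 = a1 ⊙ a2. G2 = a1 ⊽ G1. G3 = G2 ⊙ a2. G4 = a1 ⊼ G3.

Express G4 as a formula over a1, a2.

a1 ⊼ ((a1 ⊽ (a1 ⊙ a2)) ⊙ a2)

G1 = a1 ⊙ a2
G2 = a1 ⊽ G1 = a1 ⊽ (a1 ⊙ a2)
G3 = G2 ⊙ a2 = (a1 ⊽ (a1 ⊙ a2)) ⊙ a2
G4 = a1 ⊼ G3 = a1 ⊼ ((a1 ⊽ (a1 ⊙ a2)) ⊙ a2)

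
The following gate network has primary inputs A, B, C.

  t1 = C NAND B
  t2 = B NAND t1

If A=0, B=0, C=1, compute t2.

t1 = 1 NAND 0 = 1
t2 = 0 NAND 1 = 1

1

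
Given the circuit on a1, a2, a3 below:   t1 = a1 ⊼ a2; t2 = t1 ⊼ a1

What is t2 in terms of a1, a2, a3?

t1 = a1 ⊼ a2
t2 = t1 ⊼ a1 = (a1 ⊼ a2) ⊼ a1

(a1 ⊼ a2) ⊼ a1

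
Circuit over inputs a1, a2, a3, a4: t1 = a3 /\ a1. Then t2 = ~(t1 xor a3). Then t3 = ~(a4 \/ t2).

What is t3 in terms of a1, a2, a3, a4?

t1 = a3 /\ a1
t2 = ~(t1 xor a3) = ~((a3 /\ a1) xor a3)
t3 = ~(a4 \/ t2) = ~(a4 \/ (~((a3 /\ a1) xor a3)))

~(a4 \/ (~((a3 /\ a1) xor a3)))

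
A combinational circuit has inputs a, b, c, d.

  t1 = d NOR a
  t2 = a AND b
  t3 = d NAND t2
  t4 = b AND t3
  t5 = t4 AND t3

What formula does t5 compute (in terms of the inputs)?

(b AND (d NAND (a AND b))) AND (d NAND (a AND b))

t2 = a AND b
t3 = d NAND t2 = d NAND (a AND b)
t4 = b AND t3 = b AND (d NAND (a AND b))
t5 = t4 AND t3 = (b AND (d NAND (a AND b))) AND (d NAND (a AND b))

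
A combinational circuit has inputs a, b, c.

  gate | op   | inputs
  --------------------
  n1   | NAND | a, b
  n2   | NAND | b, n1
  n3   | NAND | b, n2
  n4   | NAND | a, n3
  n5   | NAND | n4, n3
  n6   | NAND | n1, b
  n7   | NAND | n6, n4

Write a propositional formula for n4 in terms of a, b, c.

n1 = a NAND b
n2 = b NAND n1 = b NAND (a NAND b)
n3 = b NAND n2 = b NAND (b NAND (a NAND b))
n4 = a NAND n3 = a NAND (b NAND (b NAND (a NAND b)))

a NAND (b NAND (b NAND (a NAND b)))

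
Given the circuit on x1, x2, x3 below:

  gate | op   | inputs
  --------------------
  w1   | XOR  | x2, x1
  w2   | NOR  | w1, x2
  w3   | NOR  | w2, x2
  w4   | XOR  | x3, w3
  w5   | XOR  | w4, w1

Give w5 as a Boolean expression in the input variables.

w1 = x2 XOR x1
w2 = w1 NOR x2 = (x2 XOR x1) NOR x2
w3 = w2 NOR x2 = ((x2 XOR x1) NOR x2) NOR x2
w4 = x3 XOR w3 = x3 XOR (((x2 XOR x1) NOR x2) NOR x2)
w5 = w4 XOR w1 = (x3 XOR (((x2 XOR x1) NOR x2) NOR x2)) XOR (x2 XOR x1)

(x3 XOR (((x2 XOR x1) NOR x2) NOR x2)) XOR (x2 XOR x1)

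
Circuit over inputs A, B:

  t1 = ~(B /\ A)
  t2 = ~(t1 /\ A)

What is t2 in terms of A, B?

~((~(B /\ A)) /\ A)

t1 = ~(B /\ A)
t2 = ~(t1 /\ A) = ~((~(B /\ A)) /\ A)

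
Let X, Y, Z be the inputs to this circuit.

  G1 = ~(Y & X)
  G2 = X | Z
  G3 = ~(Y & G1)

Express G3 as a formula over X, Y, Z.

G1 = ~(Y & X)
G3 = ~(Y & G1) = ~(Y & (~(Y & X)))

~(Y & (~(Y & X)))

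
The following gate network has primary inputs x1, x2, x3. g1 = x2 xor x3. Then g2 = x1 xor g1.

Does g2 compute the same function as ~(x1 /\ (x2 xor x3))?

g1 = x2 xor x3
g2 = x1 xor g1 = x1 xor (x2 xor x3)
At x1=0, x2=0, x3=0: circuit gives 0, formula gives 1.

No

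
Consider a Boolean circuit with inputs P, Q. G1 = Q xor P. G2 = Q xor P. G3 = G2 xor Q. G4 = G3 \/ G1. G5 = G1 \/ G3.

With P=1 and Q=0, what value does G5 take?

1

G1 = 0 xor 1 = 1
G2 = 0 xor 1 = 1
G3 = 1 xor 0 = 1
G5 = 1 \/ 1 = 1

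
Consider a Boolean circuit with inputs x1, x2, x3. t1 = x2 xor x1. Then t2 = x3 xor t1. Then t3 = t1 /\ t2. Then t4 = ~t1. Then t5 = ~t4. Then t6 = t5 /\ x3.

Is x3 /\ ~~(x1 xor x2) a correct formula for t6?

t1 = x2 xor x1
t4 = ~t1 = ~(x2 xor x1)
t5 = ~t4 = ~~(x2 xor x1)
t6 = t5 /\ x3 = ~~(x2 xor x1) /\ x3
At x1=0, x2=0, x3=0: circuit gives 0, formula gives 0.
At x1=0, x2=1, x3=1: circuit gives 1, formula gives 1.
Agrees on all 8 inputs.

Yes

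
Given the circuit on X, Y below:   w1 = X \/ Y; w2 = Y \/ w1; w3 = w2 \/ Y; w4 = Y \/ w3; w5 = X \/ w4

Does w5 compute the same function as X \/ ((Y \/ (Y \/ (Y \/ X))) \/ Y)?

Yes

w1 = X \/ Y
w2 = Y \/ w1 = Y \/ (X \/ Y)
w3 = w2 \/ Y = (Y \/ (X \/ Y)) \/ Y
w4 = Y \/ w3 = Y \/ ((Y \/ (X \/ Y)) \/ Y)
w5 = X \/ w4 = X \/ (Y \/ ((Y \/ (X \/ Y)) \/ Y))
At X=0, Y=0: circuit gives 0, formula gives 0.
At X=0, Y=1: circuit gives 1, formula gives 1.
Agrees on all 4 inputs.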